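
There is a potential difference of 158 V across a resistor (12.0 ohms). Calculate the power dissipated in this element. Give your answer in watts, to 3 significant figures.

We know the drop across the element and its resistance — P = V²/R, one step.
P = (158 V)² / 12.0 Ω = 2080 W

2080 W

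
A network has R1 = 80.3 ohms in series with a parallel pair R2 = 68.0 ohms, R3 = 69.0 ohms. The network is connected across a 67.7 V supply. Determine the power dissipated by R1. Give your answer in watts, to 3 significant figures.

28.0 W

Collapse R2‖R3 to a single equivalent, reducing the network to two series elements.
R_p = (68.0×69.0)/(68.0+69.0) = 34.25 Ω
R_total = 80.3 + 34.25 = 114.5 Ω
I = V / R_total = 67.7 / 114.5 = 0.5910 A
R1 carries the full series current, so P = I²R.
P_R1 = (0.5910)² × 80.3 = 28.05 W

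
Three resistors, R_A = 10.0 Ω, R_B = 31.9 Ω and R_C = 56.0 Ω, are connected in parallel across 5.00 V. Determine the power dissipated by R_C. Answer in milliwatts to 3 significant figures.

R_C sits directly across the source, so P = V²/R with V = 5.00 V.
P_R_C = V² / R_C = (5.00)² / 56.0 Ω = 0.4464 W

446 mW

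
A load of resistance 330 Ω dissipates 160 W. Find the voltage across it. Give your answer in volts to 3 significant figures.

230 V

Inverting the appropriate power form: V = √(P R).
V = √(160 × 330) = 229.8 V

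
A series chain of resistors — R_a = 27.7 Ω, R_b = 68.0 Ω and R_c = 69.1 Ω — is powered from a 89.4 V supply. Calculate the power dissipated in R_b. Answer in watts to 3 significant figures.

20.0 W

Every series element carries the same I. Get I from the total resistance, then P = I² × R_b.
R_total = 27.7 + 68.0 + 69.1 = 164.8 Ω
I = V / R_total = 89.4 / 164.8 = 0.5425 A
P_R_b = I² × R_b = (0.5425)² × 68.0 = 20.01 W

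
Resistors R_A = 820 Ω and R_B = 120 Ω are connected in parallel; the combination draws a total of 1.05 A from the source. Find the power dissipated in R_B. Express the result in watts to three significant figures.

We need the common branch voltage; get it from I_total × R_eq, then P = V²/R for the branch.
1/R_eq = 1/820 + 1/120 ⇒ R_eq = 104.7 Ω
V = I_total × R_eq = 1.050 × 104.7 = 109.9 V
P_R_B = V² / R_B = (109.9)² / 120 = 100.7 W

101 W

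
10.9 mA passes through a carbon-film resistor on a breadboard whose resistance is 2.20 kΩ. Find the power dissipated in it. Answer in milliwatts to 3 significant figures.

261 mW

Current and resistance are given, so P = I²R is the direct form.
P = (0.01090 A)² × 2200 Ω = 0.2614 W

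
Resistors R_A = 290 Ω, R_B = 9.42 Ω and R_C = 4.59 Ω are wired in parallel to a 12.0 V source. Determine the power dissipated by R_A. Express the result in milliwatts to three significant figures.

R_A sits directly across the source, so P = V²/R with V = 12.0 V.
P_R_A = V² / R_A = (12.0)² / 290 Ω = 0.4966 W

497 mW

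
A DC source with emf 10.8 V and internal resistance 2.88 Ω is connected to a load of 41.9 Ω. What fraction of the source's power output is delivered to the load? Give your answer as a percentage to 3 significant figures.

Efficiency is P_load / P_total. With a series r and R sharing the same I, P = I²R for each, so η = R/(R+r).
η = R / (R + r) = 41.9 / (41.9 + 2.88) = 0.9357

93.6 %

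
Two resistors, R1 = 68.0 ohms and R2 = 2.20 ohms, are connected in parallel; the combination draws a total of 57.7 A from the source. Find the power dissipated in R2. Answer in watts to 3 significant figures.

6870 W

We need the common branch voltage; get it from I_total × R_eq, then P = V²/R for the branch.
1/R_eq = 1/68.0 + 1/2.20 ⇒ R_eq = 2.131 Ω
V = I_total × R_eq = 57.70 × 2.131 = 123.0 V
P_R2 = V² / R2 = (123.0)² / 2.20 = 6873 W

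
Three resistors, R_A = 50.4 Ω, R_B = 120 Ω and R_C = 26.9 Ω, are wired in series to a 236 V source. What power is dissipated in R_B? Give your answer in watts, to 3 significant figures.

172 W

In a series string the same current flows through every resistor — find that current, then P = I²R for the one we want.
R_total = 50.4 + 120 + 26.9 = 197.3 Ω
I = V / R_total = 236 / 197.3 = 1.196 A
P_R_B = I² × R_B = (1.196)² × 120 = 171.7 W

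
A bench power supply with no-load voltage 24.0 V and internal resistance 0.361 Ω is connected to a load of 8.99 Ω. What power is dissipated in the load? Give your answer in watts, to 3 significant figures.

With r and R in series, I = ε/(r+R); the load dissipates I²R.
I = ε / (r + R) = 24.0 / (0.361 + 8.99) = 2.567 A
P_load = I² R = (2.567)² × 8.99 = 59.22 W

59.2 W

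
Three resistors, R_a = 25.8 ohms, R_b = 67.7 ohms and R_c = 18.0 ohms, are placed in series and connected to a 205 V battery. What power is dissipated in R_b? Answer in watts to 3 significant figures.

229 W

The current is common to all series resistors; compute it, then apply P = I²R for the target.
R_total = 25.8 + 67.7 + 18.0 = 111.5 Ω
I = V / R_total = 205 / 111.5 = 1.839 A
P_R_b = I² × R_b = (1.839)² × 67.7 = 228.8 W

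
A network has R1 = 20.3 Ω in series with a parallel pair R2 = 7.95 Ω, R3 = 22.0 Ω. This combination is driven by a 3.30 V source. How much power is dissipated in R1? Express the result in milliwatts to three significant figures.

First combine the parallel branches into one equivalent R_p, then R1 + R_p is a series pair.
R_p = (7.95×22.0)/(7.95+22.0) = 5.840 Ω
R_total = 20.3 + 5.840 = 26.14 Ω
I = V / R_total = 3.30 / 26.14 = 0.1262 A
The full supply current passes through R1: P = I²R.
P_R1 = (0.1262)² × 20.3 = 0.3235 W

324 mW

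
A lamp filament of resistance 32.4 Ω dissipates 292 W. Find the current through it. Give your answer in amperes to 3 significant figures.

3.00 A

From P = V I = I²R = V²/R, with the two given quantities we get I = √(P / R).
I = √(292 / 32.4) = 3.002 A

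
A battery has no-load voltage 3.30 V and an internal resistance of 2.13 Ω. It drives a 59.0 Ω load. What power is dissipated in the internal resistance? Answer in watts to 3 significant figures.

0.00621 W

The source's internal resistance is just another series element carrying I; its dissipation is I²r.
I = ε / (r + R) = 3.30 / (2.13 + 59.0) = 0.05398 A
P_int = I² r = (0.05398)² × 2.13 = 0.006207 W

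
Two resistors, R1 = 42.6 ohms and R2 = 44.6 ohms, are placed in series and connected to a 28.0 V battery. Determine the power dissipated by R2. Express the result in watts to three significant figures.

Since the resistors are in series they all carry the loop current I = V/R_total; the power in any one is I²R.
R_total = 42.6 + 44.6 = 87.20 Ω
I = V / R_total = 28.0 / 87.20 = 0.3211 A
P_R2 = I² × R2 = (0.3211)² × 44.6 = 4.599 W

4.60 W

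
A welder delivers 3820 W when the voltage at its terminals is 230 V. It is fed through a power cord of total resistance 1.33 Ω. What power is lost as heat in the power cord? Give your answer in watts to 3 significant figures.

The power cord and load are in series, so the same current flows in both; the loss is I²R_line.
I = P / V = 3820 / 230 = 16.61 A through the power cord.
P_line = I² R_line = (16.61)² × 1.33 = 366.9 W

367 W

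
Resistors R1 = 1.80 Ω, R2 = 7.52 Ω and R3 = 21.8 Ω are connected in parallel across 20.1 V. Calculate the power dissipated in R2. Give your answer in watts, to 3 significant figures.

53.7 W

Parallel branches share the same voltage; P = V²/R gives the branch power in one step.
P_R2 = V² / R2 = (20.1)² / 7.52 Ω = 53.72 W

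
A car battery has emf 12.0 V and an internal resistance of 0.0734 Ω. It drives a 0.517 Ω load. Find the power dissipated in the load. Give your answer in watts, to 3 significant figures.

Find the circuit current first, then P = I²R for the load (series elements share I).
I = ε / (r + R) = 12.0 / (0.0734 + 0.517) = 20.33 A
P_load = I² R = (20.33)² × 0.517 = 213.6 W

214 W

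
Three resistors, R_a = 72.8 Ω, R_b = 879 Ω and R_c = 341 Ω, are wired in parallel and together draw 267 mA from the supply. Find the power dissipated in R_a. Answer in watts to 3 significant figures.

3.09 W

Only the total current is stated, so first find the parallel equivalent to get the voltage across the combination.
1/R_eq = 1/72.8 + 1/879 + 1/341 ⇒ R_eq = 56.16 Ω
V = I_total × R_eq = 0.2670 × 56.16 = 14.99 V
P_R_a = V² / R_a = (14.99)² / 72.8 = 3.088 W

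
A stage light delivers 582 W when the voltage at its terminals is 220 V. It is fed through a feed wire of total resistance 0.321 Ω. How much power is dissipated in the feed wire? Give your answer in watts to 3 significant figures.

Line loss is just I²R for the cable — we know both I and R_line directly.
I = P / V = 582 / 220 = 2.645 A through the feed wire.
P_line = I² R_line = (2.645)² × 0.321 = 2.246 W

2.25 W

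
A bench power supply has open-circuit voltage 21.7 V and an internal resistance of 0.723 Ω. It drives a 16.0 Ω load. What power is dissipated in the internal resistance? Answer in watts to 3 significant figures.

r is in series with the load, so it carries the full circuit current — the loss in it is I²r.
I = ε / (r + R) = 21.7 / (0.723 + 16.0) = 1.298 A
P_int = I² r = (1.298)² × 0.723 = 1.217 W

1.22 W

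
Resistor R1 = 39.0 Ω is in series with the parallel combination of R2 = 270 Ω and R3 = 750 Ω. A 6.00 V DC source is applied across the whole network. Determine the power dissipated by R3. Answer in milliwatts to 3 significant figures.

Reduce the parallel pair to R_p first; the network is then a simple series string.
R_p = (270×750)/(270+750) = 198.5 Ω
R_total = 39.0 + 198.5 = 237.5 Ω
I = V / R_total = 6.00 / 237.5 = 0.02526 A
Voltage across the parallel pair: V_p = I × R_p = 0.02526 × 198.5 = 5.015 V
R3 sees V_p directly, so P = V_p² / R3.
P_R3 = (5.015)² / 750 = 0.03353 W

33.5 mW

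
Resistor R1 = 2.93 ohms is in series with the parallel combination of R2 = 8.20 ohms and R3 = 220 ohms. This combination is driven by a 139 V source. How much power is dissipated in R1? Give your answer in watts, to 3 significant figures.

482 W

Replace R2 and R3 with their parallel equivalent so the circuit becomes R1 in series with R_p.
R_p = (8.20×220)/(8.20+220) = 7.905 Ω
R_total = 2.93 + 7.905 = 10.84 Ω
I = V / R_total = 139 / 10.84 = 12.83 A
The full supply current passes through R1: P = I²R.
P_R1 = (12.83)² × 2.93 = 482.2 W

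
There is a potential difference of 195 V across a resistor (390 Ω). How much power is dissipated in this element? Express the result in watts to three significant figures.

97.5 W

We know the drop across the element and its resistance — P = V²/R, one step.
P = (195 V)² / 390 Ω = 97.50 W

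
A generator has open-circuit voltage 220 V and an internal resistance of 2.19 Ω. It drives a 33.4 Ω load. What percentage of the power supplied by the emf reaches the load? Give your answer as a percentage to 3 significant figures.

93.8 %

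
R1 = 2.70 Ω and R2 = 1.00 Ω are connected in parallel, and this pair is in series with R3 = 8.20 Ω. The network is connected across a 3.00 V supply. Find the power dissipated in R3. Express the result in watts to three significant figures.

Reduce the parallel combination to a single R_p; the circuit then becomes R_p in series with the remaining resistor.
R_p = (2.70×1.00)/(2.70+1.00) = 0.7297 Ω
R_total = R_p + 8.20 = 0.7297 + 8.20 = 8.930 Ω
I = V / R_total = 3.00 / 8.930 = 0.3360 A
R3 carries the full series current, so P = I²R.
P_R3 = (0.3360)² × 8.20 = 0.9255 W

0.926 W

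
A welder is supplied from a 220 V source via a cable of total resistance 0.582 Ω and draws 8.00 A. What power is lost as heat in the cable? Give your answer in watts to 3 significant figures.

Line loss is just I²R for the cable — we know both I and R_line directly.
The cable carries the full 8.00 A.
P_line = I² R_line = (8.000)² × 0.582 = 37.25 W

37.2 W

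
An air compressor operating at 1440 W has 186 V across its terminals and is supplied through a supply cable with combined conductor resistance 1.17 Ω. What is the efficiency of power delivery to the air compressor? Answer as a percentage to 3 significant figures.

I = P / V = 1440 / 186 = 7.742 A through the supply cable.
P_line = I² R_line = (7.742)² × 1.17 = 70.13 W
P_source = P_load + P_line = 1440 + 70.13 = 1510 W
η = P_load / P_source = 1440 / 1510 = 0.9536

95.4 %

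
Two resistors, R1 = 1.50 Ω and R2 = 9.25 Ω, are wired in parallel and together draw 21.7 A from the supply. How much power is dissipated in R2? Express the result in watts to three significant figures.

84.8 W

Parallel branches share V, not I — compute V via R_eq, then use V²/R for the target branch.
1/R_eq = 1/1.50 + 1/9.25 ⇒ R_eq = 1.291 Ω
V = I_total × R_eq = 21.70 × 1.291 = 28.01 V
P_R2 = V² / R2 = (28.01)² / 9.25 = 84.81 W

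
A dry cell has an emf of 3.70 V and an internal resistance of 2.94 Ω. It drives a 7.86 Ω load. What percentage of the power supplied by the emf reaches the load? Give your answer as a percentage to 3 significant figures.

Both r and R carry the same current, so the power split is just the resistance split: η = R/(R+r).
η = R / (R + r) = 7.86 / (7.86 + 2.94) = 0.7278

72.8 %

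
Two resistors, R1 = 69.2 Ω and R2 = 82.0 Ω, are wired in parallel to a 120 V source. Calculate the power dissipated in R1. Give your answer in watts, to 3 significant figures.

208 W

R1 sits directly across the source, so P = V²/R with V = 120 V.
P_R1 = V² / R1 = (120)² / 69.2 Ω = 208.1 W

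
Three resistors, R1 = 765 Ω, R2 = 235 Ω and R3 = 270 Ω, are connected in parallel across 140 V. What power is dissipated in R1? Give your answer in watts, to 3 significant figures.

25.6 W

Each parallel branch sees the full supply voltage, so P = V²/R applies directly to the target branch.
P_R1 = V² / R1 = (140)² / 765 Ω = 25.62 W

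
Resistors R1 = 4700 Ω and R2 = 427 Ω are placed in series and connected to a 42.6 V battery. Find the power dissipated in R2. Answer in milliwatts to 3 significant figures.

The current is common to all series resistors; compute it, then apply P = I²R for the target.
R_total = 4700 + 427 = 5127 Ω
I = V / R_total = 42.6 / 5127 = 0.008309 A
P_R2 = I² × R2 = (0.008309)² × 427 = 0.02948 W

29.5 mW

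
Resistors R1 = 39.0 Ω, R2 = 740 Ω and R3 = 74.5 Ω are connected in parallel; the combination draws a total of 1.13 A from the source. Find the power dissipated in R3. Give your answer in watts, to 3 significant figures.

Only the total current is stated, so first find the parallel equivalent to get the voltage across the combination.
1/R_eq = 1/39.0 + 1/740 + 1/74.5 ⇒ R_eq = 24.74 Ω
V = I_total × R_eq = 1.130 × 24.74 = 27.96 V
P_R3 = V² / R3 = (27.96)² / 74.5 = 10.49 W

10.5 W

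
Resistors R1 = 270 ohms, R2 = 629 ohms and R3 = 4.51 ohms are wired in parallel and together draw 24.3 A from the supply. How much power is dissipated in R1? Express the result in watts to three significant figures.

42.4 W

We need the common branch voltage; get it from I_total × R_eq, then P = V²/R for the branch.
1/R_eq = 1/270 + 1/629 + 1/4.51 ⇒ R_eq = 4.405 Ω
V = I_total × R_eq = 24.30 × 4.405 = 107.0 V
P_R1 = V² / R1 = (107.0)² / 270 = 42.43 W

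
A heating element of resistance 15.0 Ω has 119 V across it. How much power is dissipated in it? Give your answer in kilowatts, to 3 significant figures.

0.944 kW

Voltage and resistance are given, so P = V²/R is the one-step route.
P = (119 V)² / 15.0 Ω = 944.1 W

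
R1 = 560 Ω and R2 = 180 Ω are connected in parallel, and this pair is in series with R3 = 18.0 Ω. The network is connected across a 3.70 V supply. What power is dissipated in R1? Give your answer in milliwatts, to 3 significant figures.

First find R_p for the parallel pair, then treat R_p + R3 as a series loop.
R_p = (560×180)/(560+180) = 136.2 Ω
R_total = R_p + 18.0 = 136.2 + 18.0 = 154.2 Ω
I = V / R_total = 3.70 / 154.2 = 0.02399 A
Voltage across the parallel pair: V_p = I × R_p = 0.02399 × 136.2 = 3.268 V
R1 sits across V_p; its power is V_p²/R.
P_R1 = (3.268)² / 560 = 0.01907 W

19.1 mW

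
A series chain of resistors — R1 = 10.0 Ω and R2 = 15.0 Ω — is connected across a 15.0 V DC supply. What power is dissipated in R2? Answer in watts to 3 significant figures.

In a series string the same current flows through every resistor — find that current, then P = I²R for the one we want.
R_total = 10.0 + 15.0 = 25.00 Ω
I = V / R_total = 15.0 / 25.00 = 0.6000 A
P_R2 = I² × R2 = (0.6000)² × 15.0 = 5.400 W

5.40 W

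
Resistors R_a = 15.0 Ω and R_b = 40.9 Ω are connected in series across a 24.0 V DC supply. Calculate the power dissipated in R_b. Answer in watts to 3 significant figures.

Since the resistors are in series they all carry the loop current I = V/R_total; the power in any one is I²R.
R_total = 15.0 + 40.9 = 55.90 Ω
I = V / R_total = 24.0 / 55.90 = 0.4293 A
P_R_b = I² × R_b = (0.4293)² × 40.9 = 7.539 W

7.54 W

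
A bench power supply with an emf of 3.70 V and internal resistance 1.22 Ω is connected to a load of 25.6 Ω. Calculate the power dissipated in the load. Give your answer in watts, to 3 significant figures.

The internal resistance and the load are in series, so the same I flows through both; get I from ε/(r+R), then I²R for the load.
I = ε / (r + R) = 3.70 / (1.22 + 25.6) = 0.1380 A
P_load = I² R = (0.1380)² × 25.6 = 0.4872 W

0.487 W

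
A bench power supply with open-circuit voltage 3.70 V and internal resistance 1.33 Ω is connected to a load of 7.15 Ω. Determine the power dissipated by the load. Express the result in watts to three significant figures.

1.36 W

With r and R in series, I = ε/(r+R); the load dissipates I²R.
I = ε / (r + R) = 3.70 / (1.33 + 7.15) = 0.4363 A
P_load = I² R = (0.4363)² × 7.15 = 1.361 W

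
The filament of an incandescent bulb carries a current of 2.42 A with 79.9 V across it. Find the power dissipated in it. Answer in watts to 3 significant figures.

V and I are known directly — P = V I, no intermediate step needed.
P = 79.9 V × 2.420 A = 193.4 W

193 W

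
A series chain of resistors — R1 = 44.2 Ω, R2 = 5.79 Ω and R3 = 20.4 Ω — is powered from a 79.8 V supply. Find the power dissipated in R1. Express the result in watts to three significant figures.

Every series element carries the same I. Get I from the total resistance, then P = I² × R1.
R_total = 44.2 + 5.79 + 20.4 = 70.39 Ω
I = V / R_total = 79.8 / 70.39 = 1.134 A
P_R1 = I² × R1 = (1.134)² × 44.2 = 56.81 W

56.8 W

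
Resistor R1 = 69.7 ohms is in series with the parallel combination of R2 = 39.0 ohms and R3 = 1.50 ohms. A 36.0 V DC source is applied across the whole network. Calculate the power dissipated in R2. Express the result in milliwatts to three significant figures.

13.7 mW

Reduce the parallel pair to R_p first; the network is then a simple series string.
R_p = (39.0×1.50)/(39.0+1.50) = 1.444 Ω
R_total = 69.7 + 1.444 = 71.14 Ω
I = V / R_total = 36.0 / 71.14 = 0.5060 A
Voltage across the parallel pair: V_p = I × R_p = 0.5060 × 1.444 = 0.7309 V
R2 is across V_p, so use P = V²/R for that branch.
P_R2 = (0.7309)² / 39.0 = 0.01370 W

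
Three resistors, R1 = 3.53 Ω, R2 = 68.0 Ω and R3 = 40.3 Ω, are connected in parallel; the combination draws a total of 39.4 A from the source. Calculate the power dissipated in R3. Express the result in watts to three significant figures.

Only the total current is stated, so first find the parallel equivalent to get the voltage across the combination.
1/R_eq = 1/3.53 + 1/68.0 + 1/40.3 ⇒ R_eq = 3.098 Ω
V = I_total × R_eq = 39.40 × 3.098 = 122.1 V
P_R3 = V² / R3 = (122.1)² / 40.3 = 369.7 W

370 W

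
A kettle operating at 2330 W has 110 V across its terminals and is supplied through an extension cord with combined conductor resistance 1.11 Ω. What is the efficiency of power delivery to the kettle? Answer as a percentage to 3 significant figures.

I = P / V = 2330 / 110 = 21.18 A through the extension cord.
P_line = I² R_line = (21.18)² × 1.11 = 498.0 W
P_source = P_load + P_line = 2330 + 498.0 = 2828 W
η = P_load / P_source = 2330 / 2828 = 0.8239

82.4 %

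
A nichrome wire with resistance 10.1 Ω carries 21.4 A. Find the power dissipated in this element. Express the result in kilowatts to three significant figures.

4.63 kW

Knowing I and R, the power is just I²R — no need to find V first.
P = (21.40 A)² × 10.1 Ω = 4625 W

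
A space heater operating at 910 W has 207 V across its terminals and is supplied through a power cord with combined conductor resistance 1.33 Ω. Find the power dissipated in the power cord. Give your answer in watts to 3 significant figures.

Only the current and the line resistance are needed for the I²R loss.
I = P / V = 910 / 207 = 4.396 A through the power cord.
P_line = I² R_line = (4.396)² × 1.33 = 25.70 W

25.7 W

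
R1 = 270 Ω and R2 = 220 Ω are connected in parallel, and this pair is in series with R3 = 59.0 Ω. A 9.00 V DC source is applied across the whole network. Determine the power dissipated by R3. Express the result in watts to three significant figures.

0.147 W

Collapse the R1‖R2 pair into one equivalent R_p; then R_p and R3 form a series string.
R_p = (270×220)/(270+220) = 121.2 Ω
R_total = R_p + 59.0 = 121.2 + 59.0 = 180.2 Ω
I = V / R_total = 9.00 / 180.2 = 0.04994 A
All the supply current flows through R3; use P = I²R3.
P_R3 = (0.04994)² × 59.0 = 0.1471 W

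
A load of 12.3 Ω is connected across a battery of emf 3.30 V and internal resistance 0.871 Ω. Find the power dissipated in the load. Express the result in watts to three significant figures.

0.772 W

The internal resistance and the load are in series, so the same I flows through both; get I from ε/(r+R), then I²R for the load.
I = ε / (r + R) = 3.30 / (0.871 + 12.3) = 0.2506 A
P_load = I² R = (0.2506)² × 12.3 = 0.7721 W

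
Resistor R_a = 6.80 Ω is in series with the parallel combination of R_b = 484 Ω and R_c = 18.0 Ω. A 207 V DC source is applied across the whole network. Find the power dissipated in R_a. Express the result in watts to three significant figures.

499 W

Collapse R_b‖R_c to a single equivalent, reducing the network to two series elements.
R_p = (484×18.0)/(484+18.0) = 17.35 Ω
R_total = 6.80 + 17.35 = 24.15 Ω
I = V / R_total = 207 / 24.15 = 8.570 A
R_a is in the main series path, so its power is I²R_a.
P_R_a = (8.570)² × 6.80 = 499.4 W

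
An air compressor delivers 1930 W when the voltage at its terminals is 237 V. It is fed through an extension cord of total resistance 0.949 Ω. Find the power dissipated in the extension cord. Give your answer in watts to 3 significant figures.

Line loss is just I²R for the cable — we know both I and R_line directly.
I = P / V = 1930 / 237 = 8.143 A through the extension cord.
P_line = I² R_line = (8.143)² × 0.949 = 62.93 W

62.9 W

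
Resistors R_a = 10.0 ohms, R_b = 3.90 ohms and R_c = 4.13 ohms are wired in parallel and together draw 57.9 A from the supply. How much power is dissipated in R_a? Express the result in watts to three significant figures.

We need the common branch voltage; get it from I_total × R_eq, then P = V²/R for the branch.
1/R_eq = 1/10.0 + 1/3.90 + 1/4.13 ⇒ R_eq = 1.671 Ω
V = I_total × R_eq = 57.90 × 1.671 = 96.74 V
P_R_a = V² / R_a = (96.74)² / 10.0 = 935.8 W

936 W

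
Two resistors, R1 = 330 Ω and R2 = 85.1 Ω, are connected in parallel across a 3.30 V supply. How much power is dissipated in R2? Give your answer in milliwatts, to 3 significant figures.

Parallel branches share the same voltage; P = V²/R gives the branch power in one step.
P_R2 = V² / R2 = (3.30)² / 85.1 Ω = 0.1280 W

128 mW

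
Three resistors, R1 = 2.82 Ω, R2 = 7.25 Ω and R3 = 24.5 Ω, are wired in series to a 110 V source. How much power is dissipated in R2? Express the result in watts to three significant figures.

The current is common to all series resistors; compute it, then apply P = I²R for the target.
R_total = 2.82 + 7.25 + 24.5 = 34.57 Ω
I = V / R_total = 110 / 34.57 = 3.182 A
P_R2 = I² × R2 = (3.182)² × 7.25 = 73.40 W

73.4 W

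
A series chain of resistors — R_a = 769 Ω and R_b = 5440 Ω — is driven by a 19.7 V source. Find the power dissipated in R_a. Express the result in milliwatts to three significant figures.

7.74 mW

In a series string the same current flows through every resistor — find that current, then P = I²R for the one we want.
R_total = 769 + 5440 = 6209 Ω
I = V / R_total = 19.7 / 6209 = 0.003173 A
P_R_a = I² × R_a = (0.003173)² × 769 = 0.007741 W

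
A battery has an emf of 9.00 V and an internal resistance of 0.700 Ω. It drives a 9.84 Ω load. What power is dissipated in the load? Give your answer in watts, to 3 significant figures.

7.17 W

With r and R in series, I = ε/(r+R); the load dissipates I²R.
I = ε / (r + R) = 9.00 / (0.700 + 9.84) = 0.8539 A
P_load = I² R = (0.8539)² × 9.84 = 7.175 W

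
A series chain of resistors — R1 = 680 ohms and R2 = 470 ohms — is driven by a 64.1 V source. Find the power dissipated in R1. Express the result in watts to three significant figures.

The current is common to all series resistors; compute it, then apply P = I²R for the target.
R_total = 680 + 470 = 1150 Ω
I = V / R_total = 64.1 / 1150 = 0.05574 A
P_R1 = I² × R1 = (0.05574)² × 680 = 2.113 W

2.11 W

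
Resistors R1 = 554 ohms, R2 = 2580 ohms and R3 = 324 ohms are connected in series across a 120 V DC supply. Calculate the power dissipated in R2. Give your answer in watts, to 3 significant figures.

Series elements share the same current, so find I first, then use P = I²R.
R_total = 554 + 2580 + 324 = 3458 Ω
I = V / R_total = 120 / 3458 = 0.03470 A
P_R2 = I² × R2 = (0.03470)² × 2580 = 3.107 W

3.11 W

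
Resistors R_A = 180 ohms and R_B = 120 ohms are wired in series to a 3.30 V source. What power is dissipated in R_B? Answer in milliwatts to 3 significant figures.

14.5 mW

Every series element carries the same I. Get I from the total resistance, then P = I² × R_B.
R_total = 180 + 120 = 300.0 Ω
I = V / R_total = 3.30 / 300.0 = 0.01100 A
P_R_B = I² × R_B = (0.01100)² × 120 = 0.01452 W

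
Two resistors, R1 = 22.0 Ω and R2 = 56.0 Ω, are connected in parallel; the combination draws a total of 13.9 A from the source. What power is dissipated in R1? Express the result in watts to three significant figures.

2190 W

Only the total current is stated, so first find the parallel equivalent to get the voltage across the combination.
1/R_eq = 1/22.0 + 1/56.0 ⇒ R_eq = 15.79 Ω
V = I_total × R_eq = 13.90 × 15.79 = 219.5 V
P_R1 = V² / R1 = (219.5)² / 22.0 = 2191 W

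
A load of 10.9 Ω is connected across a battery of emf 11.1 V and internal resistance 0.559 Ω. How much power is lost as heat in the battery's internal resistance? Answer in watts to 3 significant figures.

0.525 W

Internal loss is I²r, with I set by the total series resistance r+R.
I = ε / (r + R) = 11.1 / (0.559 + 10.9) = 0.9687 A
P_int = I² r = (0.9687)² × 0.559 = 0.5245 W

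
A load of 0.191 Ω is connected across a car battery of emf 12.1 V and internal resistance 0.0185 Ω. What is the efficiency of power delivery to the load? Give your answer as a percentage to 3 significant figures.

The source delivers εI, of which I²R reaches the load and I²r is lost; since I is common, η = R/(R+r).
η = R / (R + r) = 0.191 / (0.191 + 0.0185) = 0.9117

91.2 %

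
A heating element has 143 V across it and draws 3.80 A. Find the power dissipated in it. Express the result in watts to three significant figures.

543 W

Both the voltage across and the current through the element are known, so P = V I applies directly.
P = 143 V × 3.800 A = 543.4 W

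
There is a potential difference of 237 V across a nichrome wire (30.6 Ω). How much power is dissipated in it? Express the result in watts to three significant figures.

1840 W

V and R are stated; P = V²/R avoids computing the current.
P = (237 V)² / 30.6 Ω = 1836 W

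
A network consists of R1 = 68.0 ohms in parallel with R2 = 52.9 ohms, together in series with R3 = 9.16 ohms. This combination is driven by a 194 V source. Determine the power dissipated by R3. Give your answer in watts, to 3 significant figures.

Collapse the R1‖R2 pair into one equivalent R_p; then R_p and R3 form a series string.
R_p = (68.0×52.9)/(68.0+52.9) = 29.75 Ω
R_total = R_p + 9.16 = 29.75 + 9.16 = 38.91 Ω
I = V / R_total = 194 / 38.91 = 4.985 A
R3 carries the full series current, so P = I²R.
P_R3 = (4.985)² × 9.16 = 227.7 W

228 W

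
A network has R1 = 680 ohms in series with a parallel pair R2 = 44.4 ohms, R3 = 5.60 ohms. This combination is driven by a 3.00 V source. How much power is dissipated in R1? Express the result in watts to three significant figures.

Collapse R2‖R3 to a single equivalent, reducing the network to two series elements.
R_p = (44.4×5.60)/(44.4+5.60) = 4.973 Ω
R_total = 680 + 4.973 = 685.0 Ω
I = V / R_total = 3.00 / 685.0 = 0.004380 A
The full supply current passes through R1: P = I²R.
P_R1 = (0.004380)² × 680 = 0.01304 W

0.0130 W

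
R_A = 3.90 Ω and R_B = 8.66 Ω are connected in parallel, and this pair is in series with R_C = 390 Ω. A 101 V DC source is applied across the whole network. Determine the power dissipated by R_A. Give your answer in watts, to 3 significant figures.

First find R_p for the parallel pair, then treat R_p + R_C as a series loop.
R_p = (3.90×8.66)/(3.90+8.66) = 2.689 Ω
R_total = R_p + 390 = 2.689 + 390 = 392.7 Ω
I = V / R_total = 101 / 392.7 = 0.2572 A
Voltage across the parallel pair: V_p = I × R_p = 0.2572 × 2.689 = 0.6916 V
Use P = V²/R for R_A with V = V_p.
P_R_A = (0.6916)² / 3.90 = 0.1226 W

0.123 W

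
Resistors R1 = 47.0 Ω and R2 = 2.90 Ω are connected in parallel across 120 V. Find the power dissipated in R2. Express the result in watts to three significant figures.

4970 W

The supply voltage appears across each parallel branch — just use P = V²/R2.
P_R2 = V² / R2 = (120)² / 2.90 Ω = 4966 W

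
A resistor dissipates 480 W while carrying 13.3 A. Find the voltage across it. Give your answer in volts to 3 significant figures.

The two known quantities fix the third via V = P / I.
V = 480 / 13.30 = 36.09 V

36.1 V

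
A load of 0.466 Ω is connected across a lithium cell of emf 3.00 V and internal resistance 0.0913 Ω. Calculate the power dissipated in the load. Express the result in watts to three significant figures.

Find the circuit current first, then P = I²R for the load (series elements share I).
I = ε / (r + R) = 3.00 / (0.0913 + 0.466) = 5.383 A
P_load = I² R = (5.383)² × 0.466 = 13.50 W

13.5 W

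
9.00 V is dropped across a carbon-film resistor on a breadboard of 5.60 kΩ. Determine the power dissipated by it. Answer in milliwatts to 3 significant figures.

14.5 mW

We know the drop across the element and its resistance — P = V²/R, one step.
P = (9.00 V)² / 5600 Ω = 0.01446 W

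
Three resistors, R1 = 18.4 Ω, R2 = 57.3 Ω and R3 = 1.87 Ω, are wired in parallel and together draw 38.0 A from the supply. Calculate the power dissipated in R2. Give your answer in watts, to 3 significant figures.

Only the total current is stated, so first find the parallel equivalent to get the voltage across the combination.
1/R_eq = 1/18.4 + 1/57.3 + 1/1.87 ⇒ R_eq = 1.649 Ω
V = I_total × R_eq = 38.00 × 1.649 = 62.65 V
P_R2 = V² / R2 = (62.65)² / 57.3 = 68.50 W

68.5 W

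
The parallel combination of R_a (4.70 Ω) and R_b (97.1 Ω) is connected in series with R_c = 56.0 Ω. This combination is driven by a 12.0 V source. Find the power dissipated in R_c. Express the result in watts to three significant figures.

2.20 W

Collapse the R_a‖R_b pair into one equivalent R_p; then R_p and R_c form a series string.
R_p = (4.70×97.1)/(4.70+97.1) = 4.483 Ω
R_total = R_p + 56.0 = 4.483 + 56.0 = 60.48 Ω
I = V / R_total = 12.0 / 60.48 = 0.1984 A
R_c carries the full series current, so P = I²R.
P_R_c = (0.1984)² × 56.0 = 2.204 W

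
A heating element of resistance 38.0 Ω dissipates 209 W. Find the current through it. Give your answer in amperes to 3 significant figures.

2.35 A

Rearranging the power relation for the two known quantities gives I = √(P / R).
I = √(209 / 38.0) = 2.345 A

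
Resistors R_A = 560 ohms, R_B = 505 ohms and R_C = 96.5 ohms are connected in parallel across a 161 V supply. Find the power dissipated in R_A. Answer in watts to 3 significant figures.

46.3 W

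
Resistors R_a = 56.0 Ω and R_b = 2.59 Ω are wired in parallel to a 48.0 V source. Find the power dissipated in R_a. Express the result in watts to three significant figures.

The supply voltage appears across each parallel branch — just use P = V²/R_a.
P_R_a = V² / R_a = (48.0)² / 56.0 Ω = 41.14 W

41.1 W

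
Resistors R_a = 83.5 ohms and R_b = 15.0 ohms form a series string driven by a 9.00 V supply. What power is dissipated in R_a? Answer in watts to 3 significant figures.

The current is common to all series resistors; compute it, then apply P = I²R for the target.
R_total = 83.5 + 15.0 = 98.50 Ω
I = V / R_total = 9.00 / 98.50 = 0.09137 A
P_R_a = I² × R_a = (0.09137)² × 83.5 = 0.6971 W

0.697 W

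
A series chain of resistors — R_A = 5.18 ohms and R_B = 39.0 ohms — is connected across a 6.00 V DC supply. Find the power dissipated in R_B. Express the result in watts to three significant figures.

0.719 W

Series elements share the same current, so find I first, then use P = I²R.
R_total = 5.18 + 39.0 = 44.18 Ω
I = V / R_total = 6.00 / 44.18 = 0.1358 A
P_R_B = I² × R_B = (0.1358)² × 39.0 = 0.7193 W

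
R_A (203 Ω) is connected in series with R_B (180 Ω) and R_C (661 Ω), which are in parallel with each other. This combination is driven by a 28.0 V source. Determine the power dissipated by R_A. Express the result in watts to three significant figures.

Replace R_B and R_C with their parallel equivalent so the circuit becomes R_A in series with R_p.
R_p = (180×661)/(180+661) = 141.5 Ω
R_total = 203 + 141.5 = 344.5 Ω
I = V / R_total = 28.0 / 344.5 = 0.08128 A
R_A is in the main series path, so its power is I²R_A.
P_R_A = (0.08128)² × 203 = 1.341 W

1.34 W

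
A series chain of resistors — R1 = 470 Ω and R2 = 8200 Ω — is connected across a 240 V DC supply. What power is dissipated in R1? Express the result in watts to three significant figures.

0.360 W

The current is common to all series resistors; compute it, then apply P = I²R for the target.
R_total = 470 + 8200 = 8670 Ω
I = V / R_total = 240 / 8670 = 0.02768 A
P_R1 = I² × R1 = (0.02768)² × 470 = 0.3601 W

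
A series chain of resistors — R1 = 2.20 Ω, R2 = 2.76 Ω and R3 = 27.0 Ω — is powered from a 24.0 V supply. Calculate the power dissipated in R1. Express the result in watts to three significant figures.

Series elements share the same current, so find I first, then use P = I²R.
R_total = 2.20 + 2.76 + 27.0 = 31.96 Ω
I = V / R_total = 24.0 / 31.96 = 0.7509 A
P_R1 = I² × R1 = (0.7509)² × 2.20 = 1.241 W

1.24 W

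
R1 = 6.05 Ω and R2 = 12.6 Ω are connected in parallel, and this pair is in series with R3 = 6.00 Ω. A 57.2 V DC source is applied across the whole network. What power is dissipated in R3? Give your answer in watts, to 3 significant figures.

193 W

Reduce the parallel combination to a single R_p; the circuit then becomes R_p in series with the remaining resistor.
R_p = (6.05×12.6)/(6.05+12.6) = 4.087 Ω
R_total = R_p + 6.00 = 4.087 + 6.00 = 10.09 Ω
I = V / R_total = 57.2 / 10.09 = 5.670 A
R3 carries the full series current, so P = I²R.
P_R3 = (5.670)² × 6.00 = 192.9 W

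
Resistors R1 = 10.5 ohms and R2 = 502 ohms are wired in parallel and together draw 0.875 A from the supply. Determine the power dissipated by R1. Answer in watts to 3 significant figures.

7.71 W

Only the total current is stated, so first find the parallel equivalent to get the voltage across the combination.
1/R_eq = 1/10.5 + 1/502 ⇒ R_eq = 10.28 Ω
V = I_total × R_eq = 0.8750 × 10.28 = 8.999 V
P_R1 = V² / R1 = (8.999)² / 10.5 = 7.713 W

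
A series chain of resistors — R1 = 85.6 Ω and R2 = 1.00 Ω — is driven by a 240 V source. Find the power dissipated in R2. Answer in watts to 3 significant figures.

Every series element carries the same I. Get I from the total resistance, then P = I² × R2.
R_total = 85.6 + 1.00 = 86.60 Ω
I = V / R_total = 240 / 86.60 = 2.771 A
P_R2 = I² × R2 = (2.771)² × 1.00 = 7.680 W

7.68 W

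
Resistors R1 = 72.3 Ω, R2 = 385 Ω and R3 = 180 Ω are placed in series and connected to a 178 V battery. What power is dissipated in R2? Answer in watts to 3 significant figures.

30.0 W

Series elements share the same current, so find I first, then use P = I²R.
R_total = 72.3 + 385 + 180 = 637.3 Ω
I = V / R_total = 178 / 637.3 = 0.2793 A
P_R2 = I² × R2 = (0.2793)² × 385 = 30.03 W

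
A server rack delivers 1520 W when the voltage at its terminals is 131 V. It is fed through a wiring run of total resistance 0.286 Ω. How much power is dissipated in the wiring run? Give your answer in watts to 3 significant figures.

Line loss is just I²R for the cable — we know both I and R_line directly.
I = P / V = 1520 / 131 = 11.60 A through the wiring run.
P_line = I² R_line = (11.60)² × 0.286 = 38.50 W

38.5 W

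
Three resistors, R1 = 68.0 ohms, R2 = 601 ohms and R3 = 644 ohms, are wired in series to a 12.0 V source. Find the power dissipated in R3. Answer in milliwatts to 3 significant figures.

53.8 mW

In a series string the same current flows through every resistor — find that current, then P = I²R for the one we want.
R_total = 68.0 + 601 + 644 = 1313 Ω
I = V / R_total = 12.0 / 1313 = 0.009139 A
P_R3 = I² × R3 = (0.009139)² × 644 = 0.05379 W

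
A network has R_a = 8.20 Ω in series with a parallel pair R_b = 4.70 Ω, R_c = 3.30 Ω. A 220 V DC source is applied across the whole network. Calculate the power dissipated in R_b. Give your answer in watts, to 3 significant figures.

377 W

Replace R_b and R_c with their parallel equivalent so the circuit becomes R_a in series with R_p.
R_p = (4.70×3.30)/(4.70+3.30) = 1.939 Ω
R_total = 8.20 + 1.939 = 10.14 Ω
I = V / R_total = 220 / 10.14 = 21.70 A
Voltage across the parallel pair: V_p = I × R_p = 21.70 × 1.939 = 42.07 V
R_b is across V_p, so use P = V²/R for that branch.
P_R_b = (42.07)² / 4.70 = 376.5 W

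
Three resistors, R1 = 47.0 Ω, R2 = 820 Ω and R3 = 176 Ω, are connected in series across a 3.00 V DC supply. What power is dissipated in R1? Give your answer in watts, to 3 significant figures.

0.000389 W

In a series string the same current flows through every resistor — find that current, then P = I²R for the one we want.
R_total = 47.0 + 820 + 176 = 1043 Ω
I = V / R_total = 3.00 / 1043 = 0.002876 A
P_R1 = I² × R1 = (0.002876)² × 47.0 = 0.0003888 W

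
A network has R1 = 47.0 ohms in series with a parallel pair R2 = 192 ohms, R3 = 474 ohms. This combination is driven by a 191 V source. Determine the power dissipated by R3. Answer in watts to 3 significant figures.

42.6 W

Replace R2 and R3 with their parallel equivalent so the circuit becomes R1 in series with R_p.
R_p = (192×474)/(192+474) = 136.6 Ω
R_total = 47.0 + 136.6 = 183.6 Ω
I = V / R_total = 191 / 183.6 = 1.040 A
Voltage across the parallel pair: V_p = I × R_p = 1.040 × 136.6 = 142.1 V
R3 is across V_p, so use P = V²/R for that branch.
P_R3 = (142.1)² / 474 = 42.61 W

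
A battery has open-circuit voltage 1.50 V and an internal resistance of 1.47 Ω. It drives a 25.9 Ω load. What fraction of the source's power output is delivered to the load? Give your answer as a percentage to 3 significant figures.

Efficiency is P_load / P_total. With a series r and R sharing the same I, P = I²R for each, so η = R/(R+r).
η = R / (R + r) = 25.9 / (25.9 + 1.47) = 0.9463

94.6 %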